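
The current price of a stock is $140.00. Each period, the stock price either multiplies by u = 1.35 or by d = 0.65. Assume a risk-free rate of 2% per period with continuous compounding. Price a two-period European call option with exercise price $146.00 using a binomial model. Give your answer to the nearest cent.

Risk-neutral probability p = (e^0.02 − 0.65)/(1.35 − 0.65) = 0.3702/0.7000 = 0.5289
Terminal stock prices: S_uu = 255.2, S_ud = 122.9, S_dd = 59.15
Terminal payoffs (S − K): max(109.2, 0) = 109.2, max(-23.15, 0) = 0, max(-86.85, 0) = 0
Node u (S = 189): V_u = e^(−0.02)·[0.5289·109.1500 + 0.4711·0.0000] = 56.5819
Node d (S = 91): V_d = e^(−0.02)·[0.5289·0.0000 + 0.4711·0.0000] = 0.0000
Node 0 (S = 140): V_0 = e^(−0.02)·[0.5289·56.5819 + 0.4711·0.0000] = 29.3313

$29.33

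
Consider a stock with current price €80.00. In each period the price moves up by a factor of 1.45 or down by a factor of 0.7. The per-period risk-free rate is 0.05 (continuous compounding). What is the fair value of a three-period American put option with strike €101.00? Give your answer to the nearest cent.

€27.79

Risk-neutral probability p = (e^0.05 − 0.7)/(1.45 − 0.7) = 0.3513/0.7500 = 0.4684
Terminal stock prices: S_uuu = 243.9, S_uud = 117.7, S_udd = 56.84, S_ddd = 27.44
Terminal payoffs (K − S): max(-142.9, 0) = 0, max(-16.74, 0) = 0, max(44.16, 0) = 44.16, max(73.56, 0) = 73.56
Node uu (S = 168.2): continuation = e^(−0.05)·[0.4684·0.0000 + 0.5316·0.0000] = 0.0000; exercise value = 0.0000 ≤ continuation, so V_uu = 0.0000
Node ud (S = 81.2): continuation = e^(−0.05)·[0.4684·0.0000 + 0.5316·44.1600] = 22.3322; exercise value = 19.8000 ≤ continuation, so V_ud = 22.3322
Node dd (S = 39.2): continuation = e^(−0.05)·[0.4684·44.1600 + 0.5316·73.5600] = 56.8742; exercise value = 61.8000 > continuation, so V_dd = 61.8000 (exercise)
Node u (S = 116): continuation = e^(−0.05)·[0.4684·0.0000 + 0.5316·22.3322] = 11.2936; exercise value = 0.0000 ≤ continuation, so V_u = 11.2936
Node d (S = 56): continuation = e^(−0.05)·[0.4684·22.3322 + 0.5316·61.8000] = 41.2023; exercise value = 45.0000 > continuation, so V_d = 45.0000 (exercise)
Node 0 (S = 80): continuation = e^(−0.05)·[0.4684·11.2936 + 0.5316·45.0000] = 27.7885; exercise value = 21.0000 ≤ continuation, so V_0 = 27.7885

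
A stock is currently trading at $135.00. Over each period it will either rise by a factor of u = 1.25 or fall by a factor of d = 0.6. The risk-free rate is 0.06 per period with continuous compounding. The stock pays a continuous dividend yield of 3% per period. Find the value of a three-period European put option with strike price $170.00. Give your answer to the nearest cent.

$41.34

Per-period risk-free factor R = e^0.06 = 1.0618; dividend-adjusted growth = e^(0.06−0.03) = 1.0305.
Risk-neutral probability p = (1.0305 − 0.6)/(1.25 − 0.6) = 0.4305/0.6500 = 0.6622
Terminal stock prices: S_uuu = 263.7, S_uud = 126.6, S_udd = 60.75, S_ddd = 29.16
Terminal payoffs (K − S): max(-93.67, 0) = 0, max(43.44, 0) = 43.44, max(109.2, 0) = 109.2, max(140.8, 0) = 140.8
Node uu (S = 210.9): V_uu = e^(−0.06)·[0.6622·0.0000 + 0.3378·43.4375] = 13.8171
Node ud (S = 101.2): V_ud = e^(−0.06)·[0.6622·43.4375 + 0.3378·109.2500] = 61.8424
Node dd (S = 48.6): V_dd = e^(−0.06)·[0.6622·109.2500 + 0.3378·140.8400] = 112.9363
Node u (S = 168.8): V_u = e^(−0.06)·[0.6622·13.8171 + 0.3378·61.8424] = 28.2890
Node d (S = 81): V_d = e^(−0.06)·[0.6622·61.8424 + 0.3378·112.9363] = 74.4935
Node 0 (S = 135): V_0 = e^(−0.06)·[0.6622·28.2890 + 0.3378·74.4935] = 41.3389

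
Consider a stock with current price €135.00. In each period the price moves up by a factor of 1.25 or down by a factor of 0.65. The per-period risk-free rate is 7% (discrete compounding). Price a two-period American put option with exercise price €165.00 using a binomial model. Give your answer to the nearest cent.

€31.80

Risk-neutral probability p = (1 + 0.07 − 0.65)/(1.25 − 0.65) = 0.4200/0.6000 = 0.7000
Terminal stock prices: S_uu = 210.9, S_ud = 109.7, S_dd = 57.04
Terminal payoffs (K − S): max(-45.94, 0) = 0, max(55.31, 0) = 55.31, max(108, 0) = 108
Node u (S = 168.8): continuation = 1/1.07·[0.7000·0.0000 + 0.3000·55.3125] = 15.5082; exercise value = 0.0000 ≤ continuation, so V_u = 15.5082
Node d (S = 87.75): continuation = 1/1.07·[0.7000·55.3125 + 0.3000·107.9625] = 66.4556; exercise value = 77.2500 > continuation, so V_d = 77.2500 (exercise)
Node 0 (S = 135): continuation = 1/1.07·[0.7000·15.5082 + 0.3000·77.2500] = 31.8044; exercise value = 30.0000 ≤ continuation, so V_0 = 31.8044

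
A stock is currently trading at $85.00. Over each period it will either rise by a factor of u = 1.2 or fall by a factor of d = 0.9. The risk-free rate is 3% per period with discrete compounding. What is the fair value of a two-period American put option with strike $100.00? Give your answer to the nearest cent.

$15.00

Risk-neutral probability p = (1 + 0.03 − 0.9)/(1.2 − 0.9) = 0.1300/0.3000 = 0.4333
Terminal stock prices: S_uu = 122.4, S_ud = 91.8, S_dd = 68.85
Terminal payoffs (K − S): max(-22.4, 0) = 0, max(8.2, 0) = 8.2, max(31.15, 0) = 31.15
Node u (S = 102): continuation = 1/1.03·[0.4333·0.0000 + 0.5667·8.2000] = 4.5113; exercise value = 0.0000 ≤ continuation, so V_u = 4.5113
Node d (S = 76.5): continuation = 1/1.03·[0.4333·8.2000 + 0.5667·31.1500] = 20.5874; exercise value = 23.5000 > continuation, so V_d = 23.5000 (exercise)
Node 0 (S = 85): continuation = 1/1.03·[0.4333·4.5113 + 0.5667·23.5000] = 14.8268; exercise value = 15.0000 > continuation, so V_0 = 15.0000 (exercise)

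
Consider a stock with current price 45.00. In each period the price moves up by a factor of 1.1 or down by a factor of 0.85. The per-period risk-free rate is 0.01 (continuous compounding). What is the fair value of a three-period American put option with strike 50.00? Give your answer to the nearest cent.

6.51

Risk-neutral probability p = (e^0.01 − 0.85)/(1.1 − 0.85) = 0.1601/0.2500 = 0.6402
Terminal stock prices: S_uuu = 59.9, S_uud = 46.28, S_udd = 35.76, S_ddd = 27.64
Terminal payoffs (K − S): max(-9.895, 0) = 0, max(3.717, 0) = 3.717, max(14.24, 0) = 14.24, max(22.36, 0) = 22.36
Node uu (S = 54.45): continuation = e^(−0.01)·[0.6402·0.0000 + 0.3598·3.7175] = 1.3242; exercise value = 0.0000 ≤ continuation, so V_uu = 1.3242
Node ud (S = 42.08): continuation = e^(−0.01)·[0.6402·3.7175 + 0.3598·14.2362] = 7.4275; exercise value = 7.9250 > continuation, so V_ud = 7.9250 (exercise)
Node dd (S = 32.51): continuation = e^(−0.01)·[0.6402·14.2362 + 0.3598·22.3644] = 16.9900; exercise value = 17.4875 > continuation, so V_dd = 17.4875 (exercise)
Node u (S = 49.5): continuation = e^(−0.01)·[0.6402·1.3242 + 0.3598·7.9250] = 3.6624; exercise value = 0.5000 ≤ continuation, so V_u = 3.6624
Node d (S = 38.25): continuation = e^(−0.01)·[0.6402·7.9250 + 0.3598·17.4875] = 11.2525; exercise value = 11.7500 > continuation, so V_d = 11.7500 (exercise)
Node 0 (S = 45): continuation = e^(−0.01)·[0.6402·3.6624 + 0.3598·11.7500] = 6.5069; exercise value = 5.0000 ≤ continuation, so V_0 = 6.5069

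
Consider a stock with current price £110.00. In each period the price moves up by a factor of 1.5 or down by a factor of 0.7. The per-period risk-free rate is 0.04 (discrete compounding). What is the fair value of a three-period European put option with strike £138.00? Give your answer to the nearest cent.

Risk-neutral probability p = (1 + 0.04 − 0.7)/(1.5 − 0.7) = 0.3400/0.8000 = 0.4250
Terminal stock prices: S_uuu = 371.2, S_uud = 173.2, S_udd = 80.85, S_ddd = 37.73
Terminal payoffs (K − S): max(-233.2, 0) = 0, max(-35.25, 0) = 0, max(57.15, 0) = 57.15, max(100.3, 0) = 100.3
Node uu (S = 247.5): V_uu = 1/1.04·[0.4250·0.0000 + 0.5750·0.0000] = 0.0000
Node ud (S = 115.5): V_ud = 1/1.04·[0.4250·0.0000 + 0.5750·57.1500] = 31.5974
Node dd (S = 53.9): V_dd = 1/1.04·[0.4250·57.1500 + 0.5750·100.2700] = 78.7923
Node u (S = 165): V_u = 1/1.04·[0.4250·0.0000 + 0.5750·31.5974] = 17.4697
Node d (S = 77): V_d = 1/1.04·[0.4250·31.5974 + 0.5750·78.7923] = 56.4754
Node 0 (S = 110): V_0 = 1/1.04·[0.4250·17.4697 + 0.5750·56.4754] = 38.3635

£38.36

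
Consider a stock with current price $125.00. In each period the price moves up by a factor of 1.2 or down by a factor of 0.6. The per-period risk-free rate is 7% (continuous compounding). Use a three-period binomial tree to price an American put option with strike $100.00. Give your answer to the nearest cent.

Risk-neutral probability p = (e^0.07 − 0.6)/(1.2 − 0.6) = 0.4725/0.6000 = 0.7875
Terminal stock prices: S_uuu = 216, S_uud = 108, S_udd = 54, S_ddd = 27
Terminal payoffs (K − S): max(-116, 0) = 0, max(-8, 0) = 0, max(46, 0) = 46, max(73, 0) = 73
Node uu (S = 180): continuation = e^(−0.07)·[0.7875·0.0000 + 0.2125·0.0000] = 0.0000; exercise value = 0.0000 ≤ continuation, so V_uu = 0.0000
Node ud (S = 90): continuation = e^(−0.07)·[0.7875·0.0000 + 0.2125·46.0000] = 9.1136; exercise value = 10.0000 > continuation, so V_ud = 10.0000 (exercise)
Node dd (S = 45): continuation = e^(−0.07)·[0.7875·46.0000 + 0.2125·73.0000] = 48.2394; exercise value = 55.0000 > continuation, so V_dd = 55.0000 (exercise)
Node u (S = 150): continuation = e^(−0.07)·[0.7875·0.0000 + 0.2125·10.0000] = 1.9812; exercise value = 0.0000 ≤ continuation, so V_u = 1.9812
Node d (S = 75): continuation = e^(−0.07)·[0.7875·10.0000 + 0.2125·55.0000] = 18.2394; exercise value = 25.0000 > continuation, so V_d = 25.0000 (exercise)
Node 0 (S = 125): continuation = e^(−0.07)·[0.7875·1.9812 + 0.2125·25.0000] = 6.4078; exercise value = 0.0000 ≤ continuation, so V_0 = 6.4078

$6.41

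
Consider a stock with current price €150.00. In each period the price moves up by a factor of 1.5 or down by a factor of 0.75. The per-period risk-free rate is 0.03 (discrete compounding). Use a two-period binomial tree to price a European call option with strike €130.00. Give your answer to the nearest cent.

Risk-neutral probability p = (1 + 0.03 − 0.75)/(1.5 − 0.75) = 0.2800/0.7500 = 0.3733
Terminal stock prices: S_uu = 337.5, S_ud = 168.8, S_dd = 84.38
Terminal payoffs (S − K): max(207.5, 0) = 207.5, max(38.75, 0) = 38.75, max(-45.62, 0) = 0
Node u (S = 225): V_u = 1/1.03·[0.3733·207.5000 + 0.6267·38.7500] = 98.7864
Node d (S = 112.5): V_d = 1/1.03·[0.3733·38.7500 + 0.6267·0.0000] = 14.0453
Node 0 (S = 150): V_0 = 1/1.03·[0.3733·98.7864 + 0.6267·14.0453] = 44.3514

€44.35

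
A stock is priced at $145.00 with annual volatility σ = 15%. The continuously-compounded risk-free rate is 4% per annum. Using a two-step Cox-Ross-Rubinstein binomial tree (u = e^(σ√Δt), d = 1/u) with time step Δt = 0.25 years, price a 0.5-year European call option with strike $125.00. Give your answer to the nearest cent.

$22.51

CRR parameters: u = e^(σ√Δt) = e^(0.15·√0.25) = 1.0779, d = 1/u = 0.9277
Per-period rate: rΔt = 0.04·0.25 = 0.01, so R = e^0.01 = 1.0101
Risk-neutral probability p = (e^0.01 − 0.9277)/(1.0779 − 0.9277) = 0.0823/0.1501 = 0.5482
Terminal stock prices: S_uu = 168.5, S_ud = 145, S_dd = 124.8
Terminal payoffs (S − K): max(43.47, 0) = 43.47, max(20, 0) = 20, max(-0.1973, 0) = 0
Node u (S = 156.3): V_u = e^(−0.01)·[0.5482·43.4660 + 0.4518·20.0000] = 32.5370
Node d (S = 134.5): V_d = e^(−0.01)·[0.5482·20.0000 + 0.4518·0.0000] = 10.8548
Node 0 (S = 145): V_0 = e^(−0.01)·[0.5482·32.5370 + 0.4518·10.8548] = 22.5147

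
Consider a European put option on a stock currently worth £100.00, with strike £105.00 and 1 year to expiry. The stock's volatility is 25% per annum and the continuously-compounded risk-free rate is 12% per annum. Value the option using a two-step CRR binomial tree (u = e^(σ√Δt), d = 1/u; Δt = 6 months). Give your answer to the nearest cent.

CRR parameters: u = e^(σ√Δt) = e^(0.25·√0.5) = 1.1934, d = 1/u = 0.8380
Per-period rate: rΔt = 0.12·0.5 = 0.06, so R = e^0.06 = 1.0618
Risk-neutral probability p = (e^0.06 − 0.8380)/(1.1934 − 0.8380) = 0.2239/0.3554 = 0.6299
Terminal stock prices: S_uu = 142.4, S_ud = 100, S_dd = 70.22
Terminal payoffs (K − S): max(-37.41, 0) = 0, max(5, 0) = 5, max(34.78, 0) = 34.78
Node u (S = 119.3): V_u = e^(−0.06)·[0.6299·0.0000 + 0.3701·5.0000] = 1.7427
Node d (S = 83.8): V_d = e^(−0.06)·[0.6299·5.0000 + 0.3701·34.7811] = 15.0886
Node 0 (S = 100): V_0 = e^(−0.06)·[0.6299·1.7427 + 0.3701·15.0886] = 6.2927

£6.29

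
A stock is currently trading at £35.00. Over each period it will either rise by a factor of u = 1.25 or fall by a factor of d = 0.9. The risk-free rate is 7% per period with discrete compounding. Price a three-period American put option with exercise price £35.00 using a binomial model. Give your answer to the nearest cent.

Risk-neutral probability p = (1 + 0.07 − 0.9)/(1.25 − 0.9) = 0.1700/0.3500 = 0.4857
Terminal stock prices: S_uuu = 68.36, S_uud = 49.22, S_udd = 35.44, S_ddd = 25.52
Terminal payoffs (K − S): max(-33.36, 0) = 0, max(-14.22, 0) = 0, max(-0.4375, 0) = 0, max(9.485, 0) = 9.485
Node uu (S = 54.69): continuation = 1/1.07·[0.4857·0.0000 + 0.5143·0.0000] = 0.0000; exercise value = 0.0000 ≤ continuation, so V_uu = 0.0000
Node ud (S = 39.38): continuation = 1/1.07·[0.4857·0.0000 + 0.5143·0.0000] = 0.0000; exercise value = 0.0000 ≤ continuation, so V_ud = 0.0000
Node dd (S = 28.35): continuation = 1/1.07·[0.4857·0.0000 + 0.5143·9.4850] = 4.5589; exercise value = 6.6500 > continuation, so V_dd = 6.6500 (exercise)
Node u (S = 43.75): continuation = 1/1.07·[0.4857·0.0000 + 0.5143·0.0000] = 0.0000; exercise value = 0.0000 ≤ continuation, so V_u = 0.0000
Node d (S = 31.5): continuation = 1/1.07·[0.4857·0.0000 + 0.5143·6.6500] = 3.1963; exercise value = 3.5000 > continuation, so V_d = 3.5000 (exercise)
Node 0 (S = 35): continuation = 1/1.07·[0.4857·0.0000 + 0.5143·3.5000] = 1.6822; exercise value = 0.0000 ≤ continuation, so V_0 = 1.6822

£1.68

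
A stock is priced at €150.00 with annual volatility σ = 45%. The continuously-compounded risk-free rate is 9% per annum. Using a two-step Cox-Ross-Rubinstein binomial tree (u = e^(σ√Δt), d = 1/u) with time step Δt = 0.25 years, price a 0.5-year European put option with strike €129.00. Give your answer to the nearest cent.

CRR parameters: u = e^(σ√Δt) = e^(0.45·√0.25) = 1.2523, d = 1/u = 0.7985
Per-period rate: rΔt = 0.09·0.25 = 0.0225, so R = e^0.0225 = 1.0228
Risk-neutral probability p = (e^0.0225 − 0.7985)/(1.2523 − 0.7985) = 0.2242/0.4538 = 0.4941
Terminal stock prices: S_uu = 235.2, S_ud = 150, S_dd = 95.64
Terminal payoffs (K − S): max(-106.2, 0) = 0, max(-21, 0) = 0, max(33.36, 0) = 33.36
Node u (S = 187.8): V_u = e^(−0.0225)·[0.4941·0.0000 + 0.5059·0.0000] = 0.0000
Node d (S = 119.8): V_d = e^(−0.0225)·[0.4941·0.0000 + 0.5059·33.3558] = 16.4983
Node 0 (S = 150): V_0 = e^(−0.0225)·[0.4941·0.0000 + 0.5059·16.4983] = 8.1603

€8.16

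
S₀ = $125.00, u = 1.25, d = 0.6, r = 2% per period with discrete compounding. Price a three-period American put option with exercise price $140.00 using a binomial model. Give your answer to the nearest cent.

$35.89

Risk-neutral probability p = (1 + 0.02 − 0.6)/(1.25 − 0.6) = 0.4200/0.6500 = 0.6462
Terminal stock prices: S_uuu = 244.1, S_uud = 117.2, S_udd = 56.25, S_ddd = 27
Terminal payoffs (K − S): max(-104.1, 0) = 0, max(22.81, 0) = 22.81, max(83.75, 0) = 83.75, max(113, 0) = 113
Node uu (S = 195.3): continuation = 1/1.02·[0.6462·0.0000 + 0.3538·22.8125] = 7.9138; exercise value = 0.0000 ≤ continuation, so V_uu = 7.9138
Node ud (S = 93.75): continuation = 1/1.02·[0.6462·22.8125 + 0.3538·83.7500] = 43.5049; exercise value = 46.2500 > continuation, so V_ud = 46.2500 (exercise)
Node dd (S = 45): continuation = 1/1.02·[0.6462·83.7500 + 0.3538·113.0000] = 92.2549; exercise value = 95.0000 > continuation, so V_dd = 95.0000 (exercise)
Node u (S = 156.2): continuation = 1/1.02·[0.6462·7.9138 + 0.3538·46.2500] = 21.0578; exercise value = 0.0000 ≤ continuation, so V_u = 21.0578
Node d (S = 75): continuation = 1/1.02·[0.6462·46.2500 + 0.3538·95.0000] = 62.2549; exercise value = 65.0000 > continuation, so V_d = 65.0000 (exercise)
Node 0 (S = 125): continuation = 1/1.02·[0.6462·21.0578 + 0.3538·65.0000] = 35.8888; exercise value = 15.0000 ≤ continuation, so V_0 = 35.8888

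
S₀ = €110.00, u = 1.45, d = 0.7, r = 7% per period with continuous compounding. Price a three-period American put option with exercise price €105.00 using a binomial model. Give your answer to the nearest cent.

€16.73

Risk-neutral probability p = (e^0.07 − 0.7)/(1.45 − 0.7) = 0.3725/0.7500 = 0.4967
Terminal stock prices: S_uuu = 335.3, S_uud = 161.9, S_udd = 78.15, S_ddd = 37.73
Terminal payoffs (K − S): max(-230.3, 0) = 0, max(-56.89, 0) = 0, max(26.85, 0) = 26.85, max(67.27, 0) = 67.27
Node uu (S = 231.3): continuation = e^(−0.07)·[0.4967·0.0000 + 0.5033·0.0000] = 0.0000; exercise value = 0.0000 ≤ continuation, so V_uu = 0.0000
Node ud (S = 111.6): continuation = e^(−0.07)·[0.4967·0.0000 + 0.5033·26.8450] = 12.5982; exercise value = 0.0000 ≤ continuation, so V_ud = 12.5982
Node dd (S = 53.9): continuation = e^(−0.07)·[0.4967·26.8450 + 0.5033·67.2700] = 44.0014; exercise value = 51.1000 > continuation, so V_dd = 51.1000 (exercise)
Node u (S = 159.5): continuation = e^(−0.07)·[0.4967·0.0000 + 0.5033·12.5982] = 5.9123; exercise value = 0.0000 ≤ continuation, so V_u = 5.9123
Node d (S = 77): continuation = e^(−0.07)·[0.4967·12.5982 + 0.5033·51.1000] = 29.8152; exercise value = 28.0000 ≤ continuation, so V_d = 29.8152
Node 0 (S = 110): continuation = e^(−0.07)·[0.4967·5.9123 + 0.5033·29.8152] = 16.7301; exercise value = 0.0000 ≤ continuation, so V_0 = 16.7301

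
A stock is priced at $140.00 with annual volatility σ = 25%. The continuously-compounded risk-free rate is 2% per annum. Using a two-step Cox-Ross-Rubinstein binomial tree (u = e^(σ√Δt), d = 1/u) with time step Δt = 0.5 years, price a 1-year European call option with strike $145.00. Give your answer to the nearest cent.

CRR parameters: u = e^(σ√Δt) = e^(0.25·√0.5) = 1.1934, d = 1/u = 0.8380
Per-period rate: rΔt = 0.02·0.5 = 0.01, so R = e^0.01 = 1.0101
Risk-neutral probability p = (e^0.01 − 0.8380)/(1.1934 − 0.8380) = 0.1721/0.3554 = 0.4842
Terminal stock prices: S_uu = 199.4, S_ud = 140, S_dd = 98.31
Terminal payoffs (S − K): max(54.38, 0) = 54.38, max(-5, 0) = 0, max(-46.69, 0) = 0
Node u (S = 167.1): V_u = e^(−0.01)·[0.4842·54.3767 + 0.5158·0.0000] = 26.0672
Node d (S = 117.3): V_d = e^(−0.01)·[0.4842·0.0000 + 0.5158·0.0000] = 0.0000
Node 0 (S = 140): V_0 = e^(−0.01)·[0.4842·26.0672 + 0.5158·0.0000] = 12.4961

$12.50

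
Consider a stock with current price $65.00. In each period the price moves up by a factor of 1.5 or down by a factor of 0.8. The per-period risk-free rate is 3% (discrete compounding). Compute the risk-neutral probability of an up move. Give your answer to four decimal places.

p = 0.3286

Risk-neutral probability p = (1 + 0.03 − 0.8)/(1.5 − 0.8) = 0.2300/0.7000 = 0.3286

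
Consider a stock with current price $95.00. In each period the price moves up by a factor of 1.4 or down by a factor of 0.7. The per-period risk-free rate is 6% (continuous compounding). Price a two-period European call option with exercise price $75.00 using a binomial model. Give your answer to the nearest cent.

$34.37

Risk-neutral probability p = (e^0.06 − 0.7)/(1.4 − 0.7) = 0.3618/0.7000 = 0.5169
Terminal stock prices: S_uu = 186.2, S_ud = 93.1, S_dd = 46.55
Terminal payoffs (S − K): max(111.2, 0) = 111.2, max(18.1, 0) = 18.1, max(-28.45, 0) = 0
Node u (S = 133): V_u = e^(−0.06)·[0.5169·111.2000 + 0.4831·18.1000] = 62.3677
Node d (S = 66.5): V_d = e^(−0.06)·[0.5169·18.1000 + 0.4831·0.0000] = 8.8112
Node 0 (S = 95): V_0 = e^(−0.06)·[0.5169·62.3677 + 0.4831·8.8112] = 34.3697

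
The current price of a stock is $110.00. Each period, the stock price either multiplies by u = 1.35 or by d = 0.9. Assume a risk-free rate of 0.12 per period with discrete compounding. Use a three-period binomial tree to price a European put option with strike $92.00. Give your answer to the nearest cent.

Risk-neutral probability p = (1 + 0.12 − 0.9)/(1.35 − 0.9) = 0.2200/0.4500 = 0.4889
Terminal stock prices: S_uuu = 270.6, S_uud = 180.4, S_udd = 120.3, S_ddd = 80.19
Terminal payoffs (K − S): max(-178.6, 0) = 0, max(-88.43, 0) = 0, max(-28.29, 0) = 0, max(11.81, 0) = 11.81
Node uu (S = 200.5): V_uu = 1/1.12·[0.4889·0.0000 + 0.5111·0.0000] = 0.0000
Node ud (S = 133.7): V_ud = 1/1.12·[0.4889·0.0000 + 0.5111·0.0000] = 0.0000
Node dd (S = 89.1): V_dd = 1/1.12·[0.4889·0.0000 + 0.5111·11.8100] = 5.3895
Node u (S = 148.5): V_u = 1/1.12·[0.4889·0.0000 + 0.5111·0.0000] = 0.0000
Node d (S = 99): V_d = 1/1.12·[0.4889·0.0000 + 0.5111·5.3895] = 2.4595
Node 0 (S = 110): V_0 = 1/1.12·[0.4889·0.0000 + 0.5111·2.4595] = 1.1224

$1.12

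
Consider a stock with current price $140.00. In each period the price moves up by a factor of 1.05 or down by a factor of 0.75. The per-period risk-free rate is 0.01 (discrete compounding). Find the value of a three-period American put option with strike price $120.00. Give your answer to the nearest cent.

Risk-neutral probability p = (1 + 0.01 − 0.75)/(1.05 − 0.75) = 0.2600/0.3000 = 0.8667
Terminal stock prices: S_uuu = 162.1, S_uud = 115.8, S_udd = 82.69, S_ddd = 59.06
Terminal payoffs (K − S): max(-42.07, 0) = 0, max(4.238, 0) = 4.238, max(37.31, 0) = 37.31, max(60.94, 0) = 60.94
Node uu (S = 154.3): continuation = 1/1.01·[0.8667·0.0000 + 0.1333·4.2375] = 0.5594; exercise value = 0.0000 ≤ continuation, so V_uu = 0.5594
Node ud (S = 110.2): continuation = 1/1.01·[0.8667·4.2375 + 0.1333·37.3125] = 8.5619; exercise value = 9.7500 > continuation, so V_ud = 9.7500 (exercise)
Node dd (S = 78.75): continuation = 1/1.01·[0.8667·37.3125 + 0.1333·60.9375] = 40.0619; exercise value = 41.2500 > continuation, so V_dd = 41.2500 (exercise)
Node u (S = 147): continuation = 1/1.01·[0.8667·0.5594 + 0.1333·9.7500] = 1.7671; exercise value = 0.0000 ≤ continuation, so V_u = 1.7671
Node d (S = 105): continuation = 1/1.01·[0.8667·9.7500 + 0.1333·41.2500] = 13.8119; exercise value = 15.0000 > continuation, so V_d = 15.0000 (exercise)
Node 0 (S = 140): continuation = 1/1.01·[0.8667·1.7671 + 0.1333·15.0000] = 3.4966; exercise value = 0.0000 ≤ continuation, so V_0 = 3.4966

$3.50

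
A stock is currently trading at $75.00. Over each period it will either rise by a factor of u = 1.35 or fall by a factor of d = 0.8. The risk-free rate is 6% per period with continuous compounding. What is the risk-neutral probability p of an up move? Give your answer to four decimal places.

p = 0.4761

Risk-neutral probability p = (e^0.06 − 0.8)/(1.35 − 0.8) = 0.2618/0.5500 = 0.4761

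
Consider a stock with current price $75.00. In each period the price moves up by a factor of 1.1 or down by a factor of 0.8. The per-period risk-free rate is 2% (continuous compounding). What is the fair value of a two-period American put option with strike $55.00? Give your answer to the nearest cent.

Risk-neutral probability p = (e^0.02 − 0.8)/(1.1 − 0.8) = 0.2202/0.3000 = 0.7340
Terminal stock prices: S_uu = 90.75, S_ud = 66, S_dd = 48
Terminal payoffs (K − S): max(-35.75, 0) = 0, max(-11, 0) = 0, max(7, 0) = 7
Node u (S = 82.5): continuation = e^(−0.02)·[0.7340·0.0000 + 0.2660·0.0000] = 0.0000; exercise value = 0.0000 ≤ continuation, so V_u = 0.0000
Node d (S = 60): continuation = e^(−0.02)·[0.7340·0.0000 + 0.2660·7.0000] = 1.8251; exercise value = 0.0000 ≤ continuation, so V_d = 1.8251
Node 0 (S = 75): continuation = e^(−0.02)·[0.7340·0.0000 + 0.2660·1.8251] = 0.4759; exercise value = 0.0000 ≤ continuation, so V_0 = 0.4759

$0.48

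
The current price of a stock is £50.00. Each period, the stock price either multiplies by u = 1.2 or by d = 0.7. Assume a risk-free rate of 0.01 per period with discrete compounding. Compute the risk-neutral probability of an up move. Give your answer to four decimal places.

Risk-neutral probability p = (1 + 0.01 − 0.7)/(1.2 − 0.7) = 0.3100/0.5000 = 0.6200

p = 0.6200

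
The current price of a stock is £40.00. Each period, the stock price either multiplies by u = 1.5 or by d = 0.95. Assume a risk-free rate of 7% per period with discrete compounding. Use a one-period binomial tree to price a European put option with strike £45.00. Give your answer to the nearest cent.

Risk-neutral probability p = (1 + 0.07 − 0.95)/(1.5 − 0.95) = 0.1200/0.5500 = 0.2182
Terminal stock prices: S_u = 60, S_d = 38
Terminal payoffs (K − S): max(-15, 0) = 0, max(7, 0) = 7
Node 0 (S = 40): V_0 = 1/1.07·[0.2182·0.0000 + 0.7818·7.0000] = 5.1147

£5.11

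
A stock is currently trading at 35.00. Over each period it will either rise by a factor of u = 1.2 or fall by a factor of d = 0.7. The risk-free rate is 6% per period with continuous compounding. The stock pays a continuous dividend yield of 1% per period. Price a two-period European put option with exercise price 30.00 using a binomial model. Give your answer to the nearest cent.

Per-period risk-free factor R = e^0.06 = 1.0618; dividend-adjusted growth = e^(0.06−0.01) = 1.0513.
Risk-neutral probability p = (1.0513 − 0.7)/(1.2 − 0.7) = 0.3513/0.5000 = 0.7025
Terminal stock prices: S_uu = 50.4, S_ud = 29.4, S_dd = 17.15
Terminal payoffs (K − S): max(-20.4, 0) = 0, max(0.6, 0) = 0.6, max(12.85, 0) = 12.85
Node u (S = 42): V_u = e^(−0.06)·[0.7025·0.0000 + 0.2975·0.6000] = 0.1681
Node d (S = 24.5): V_d = e^(−0.06)·[0.7025·0.6000 + 0.2975·12.8500] = 3.9967
Node 0 (S = 35): V_0 = e^(−0.06)·[0.7025·0.1681 + 0.2975·3.9967] = 1.2308

1.23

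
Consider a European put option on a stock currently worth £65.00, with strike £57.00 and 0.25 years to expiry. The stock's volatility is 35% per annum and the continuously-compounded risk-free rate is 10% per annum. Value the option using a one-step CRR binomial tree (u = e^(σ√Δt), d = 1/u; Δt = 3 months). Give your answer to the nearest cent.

£1.12

CRR parameters: u = e^(σ√Δt) = e^(0.35·√0.25) = 1.1912, d = 1/u = 0.8395
Per-period rate: rΔt = 0.1·0.25 = 0.025, so R = e^0.025 = 1.0253
Risk-neutral probability p = (e^0.025 − 0.8395)/(1.1912 − 0.8395) = 0.1859/0.3518 = 0.5283
Terminal stock prices: S_u = 77.43, S_d = 54.56
Terminal payoffs (K − S): max(-20.43, 0) = 0, max(2.435, 0) = 2.435
Node 0 (S = 65): V_0 = e^(−0.025)·[0.5283·0.0000 + 0.4717·2.4353] = 1.1203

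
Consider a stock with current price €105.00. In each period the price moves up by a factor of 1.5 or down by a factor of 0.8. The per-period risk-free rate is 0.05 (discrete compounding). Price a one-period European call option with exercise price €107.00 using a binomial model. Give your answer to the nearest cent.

Risk-neutral probability p = (1 + 0.05 − 0.8)/(1.5 − 0.8) = 0.2500/0.7000 = 0.3571
Terminal stock prices: S_u = 157.5, S_d = 84
Terminal payoffs (S − K): max(50.5, 0) = 50.5, max(-23, 0) = 0
Node 0 (S = 105): V_0 = 1/1.05·[0.3571·50.5000 + 0.6429·0.0000] = 17.1769

€17.18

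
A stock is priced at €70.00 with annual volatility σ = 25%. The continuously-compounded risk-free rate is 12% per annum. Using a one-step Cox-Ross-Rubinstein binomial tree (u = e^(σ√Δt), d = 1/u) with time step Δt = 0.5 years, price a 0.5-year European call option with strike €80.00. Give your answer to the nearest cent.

CRR parameters: u = e^(σ√Δt) = e^(0.25·√0.5) = 1.1934, d = 1/u = 0.8380
Per-period rate: rΔt = 0.12·0.5 = 0.06, so R = e^0.06 = 1.0618
Risk-neutral probability p = (e^0.06 − 0.8380)/(1.1934 − 0.8380) = 0.2239/0.3554 = 0.6299
Terminal stock prices: S_u = 83.54, S_d = 58.66
Terminal payoffs (S − K): max(3.536, 0) = 3.536, max(-21.34, 0) = 0
Node 0 (S = 70): V_0 = e^(−0.06)·[0.6299·3.5355 + 0.3701·0.0000] = 2.0974

€2.10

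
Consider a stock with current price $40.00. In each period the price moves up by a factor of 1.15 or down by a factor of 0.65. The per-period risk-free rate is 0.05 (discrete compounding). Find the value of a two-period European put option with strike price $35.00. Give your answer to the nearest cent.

$2.14

Risk-neutral probability p = (1 + 0.05 − 0.65)/(1.15 − 0.65) = 0.4000/0.5000 = 0.8000
Terminal stock prices: S_uu = 52.9, S_ud = 29.9, S_dd = 16.9
Terminal payoffs (K − S): max(-17.9, 0) = 0, max(5.1, 0) = 5.1, max(18.1, 0) = 18.1
Node u (S = 46): V_u = 1/1.05·[0.8000·0.0000 + 0.2000·5.1000] = 0.9714
Node d (S = 26): V_d = 1/1.05·[0.8000·5.1000 + 0.2000·18.1000] = 7.3333
Node 0 (S = 40): V_0 = 1/1.05·[0.8000·0.9714 + 0.2000·7.3333] = 2.1370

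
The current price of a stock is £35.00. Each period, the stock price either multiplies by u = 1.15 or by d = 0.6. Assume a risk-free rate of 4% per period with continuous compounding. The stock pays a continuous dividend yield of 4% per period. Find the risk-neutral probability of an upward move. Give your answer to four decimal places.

Per-period risk-free factor R = e^0.04 = 1.0408; dividend-adjusted growth = e^(0.04−0.04) = 1.0000.
Risk-neutral probability p = (1.0000 − 0.6)/(1.15 − 0.6) = 0.4000/0.5500 = 0.7273

p = 0.7273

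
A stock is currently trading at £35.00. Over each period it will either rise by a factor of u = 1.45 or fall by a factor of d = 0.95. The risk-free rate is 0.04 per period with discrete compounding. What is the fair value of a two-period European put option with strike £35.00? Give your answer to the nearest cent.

Risk-neutral probability p = (1 + 0.04 − 0.95)/(1.45 − 0.95) = 0.0900/0.5000 = 0.1800
Terminal stock prices: S_uu = 73.59, S_ud = 48.21, S_dd = 31.59
Terminal payoffs (K − S): max(-38.59, 0) = 0, max(-13.21, 0) = 0, max(3.413, 0) = 3.413
Node u (S = 50.75): V_u = 1/1.04·[0.1800·0.0000 + 0.8200·0.0000] = 0.0000
Node d (S = 33.25): V_d = 1/1.04·[0.1800·0.0000 + 0.8200·3.4125] = 2.6906
Node 0 (S = 35): V_0 = 1/1.04·[0.1800·0.0000 + 0.8200·2.6906] = 2.1215

£2.12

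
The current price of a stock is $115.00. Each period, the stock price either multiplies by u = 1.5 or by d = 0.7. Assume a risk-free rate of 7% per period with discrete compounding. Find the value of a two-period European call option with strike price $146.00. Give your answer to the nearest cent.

Risk-neutral probability p = (1 + 0.07 − 0.7)/(1.5 − 0.7) = 0.3700/0.8000 = 0.4625
Terminal stock prices: S_uu = 258.8, S_ud = 120.7, S_dd = 56.35
Terminal payoffs (S − K): max(112.8, 0) = 112.8, max(-25.25, 0) = 0, max(-89.65, 0) = 0
Node u (S = 172.5): V_u = 1/1.07·[0.4625·112.7500 + 0.5375·0.0000] = 48.7354
Node d (S = 80.5): V_d = 1/1.07·[0.4625·0.0000 + 0.5375·0.0000] = 0.0000
Node 0 (S = 115): V_0 = 1/1.07·[0.4625·48.7354 + 0.5375·0.0000] = 21.0655

$21.07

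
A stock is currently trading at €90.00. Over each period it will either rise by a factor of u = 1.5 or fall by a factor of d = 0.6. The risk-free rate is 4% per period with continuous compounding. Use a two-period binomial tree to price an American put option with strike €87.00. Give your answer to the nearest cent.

Risk-neutral probability p = (e^0.04 − 0.6)/(1.5 − 0.6) = 0.4408/0.9000 = 0.4898
Terminal stock prices: S_uu = 202.5, S_ud = 81, S_dd = 32.4
Terminal payoffs (K − S): max(-115.5, 0) = 0, max(6, 0) = 6, max(54.6, 0) = 54.6
Node u (S = 135): continuation = e^(−0.04)·[0.4898·0.0000 + 0.5102·6.0000] = 2.9412; exercise value = 0.0000 ≤ continuation, so V_u = 2.9412
Node d (S = 54): continuation = e^(−0.04)·[0.4898·6.0000 + 0.5102·54.6000] = 29.5887; exercise value = 33.0000 > continuation, so V_d = 33.0000 (exercise)
Node 0 (S = 90): continuation = e^(−0.04)·[0.4898·2.9412 + 0.5102·33.0000] = 17.5608; exercise value = 0.0000 ≤ continuation, so V_0 = 17.5608

€17.56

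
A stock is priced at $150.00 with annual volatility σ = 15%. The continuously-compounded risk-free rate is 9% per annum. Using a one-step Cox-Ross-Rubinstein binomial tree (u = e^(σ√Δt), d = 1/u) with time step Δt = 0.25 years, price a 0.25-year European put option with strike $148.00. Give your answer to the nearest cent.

$3.17

CRR parameters: u = e^(σ√Δt) = e^(0.15·√0.25) = 1.0779, d = 1/u = 0.9277
Per-period rate: rΔt = 0.09·0.25 = 0.0225, so R = e^0.0225 = 1.0228
Risk-neutral probability p = (e^0.0225 − 0.9277)/(1.0779 − 0.9277) = 0.0950/0.1501 = 0.6328
Terminal stock prices: S_u = 161.7, S_d = 139.2
Terminal payoffs (K − S): max(-13.68, 0) = 0, max(8.838, 0) = 8.838
Node 0 (S = 150): V_0 = e^(−0.0225)·[0.6328·0.0000 + 0.3672·8.8385] = 3.1731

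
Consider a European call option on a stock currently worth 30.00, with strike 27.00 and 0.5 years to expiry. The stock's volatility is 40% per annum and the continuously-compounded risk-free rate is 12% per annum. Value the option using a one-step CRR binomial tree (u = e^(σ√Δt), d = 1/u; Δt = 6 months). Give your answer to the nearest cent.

CRR parameters: u = e^(σ√Δt) = e^(0.4·√0.5) = 1.3269, d = 1/u = 0.7536
Per-period rate: rΔt = 0.12·0.5 = 0.06, so R = e^0.06 = 1.0618
Risk-neutral probability p = (e^0.06 − 0.7536)/(1.3269 − 0.7536) = 0.3082/0.5733 = 0.5376
Terminal stock prices: S_u = 39.81, S_d = 22.61
Terminal payoffs (S − K): max(12.81, 0) = 12.81, max(-4.391, 0) = 0
Node 0 (S = 30): V_0 = e^(−0.06)·[0.5376·12.8069 + 0.4624·0.0000] = 6.4843

6.48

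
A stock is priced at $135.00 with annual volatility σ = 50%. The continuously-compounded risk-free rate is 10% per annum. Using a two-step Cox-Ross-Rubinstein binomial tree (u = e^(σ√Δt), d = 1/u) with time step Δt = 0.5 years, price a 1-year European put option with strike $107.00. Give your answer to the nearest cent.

$9.76

CRR parameters: u = e^(σ√Δt) = e^(0.5·√0.5) = 1.4241, d = 1/u = 0.7022
Per-period rate: rΔt = 0.1·0.5 = 0.05, so R = e^0.05 = 1.0513
Risk-neutral probability p = (e^0.05 − 0.7022)/(1.4241 − 0.7022) = 0.3491/0.7219 = 0.4835
Terminal stock prices: S_uu = 273.8, S_ud = 135, S_dd = 66.56
Terminal payoffs (K − S): max(-166.8, 0) = 0, max(-28, 0) = 0, max(40.44, 0) = 40.44
Node u (S = 192.3): V_u = e^(−0.05)·[0.4835·0.0000 + 0.5165·0.0000] = 0.0000
Node d (S = 94.8): V_d = e^(−0.05)·[0.4835·0.0000 + 0.5165·40.4357] = 19.8649
Node 0 (S = 135): V_0 = e^(−0.05)·[0.4835·0.0000 + 0.5165·19.8649] = 9.7591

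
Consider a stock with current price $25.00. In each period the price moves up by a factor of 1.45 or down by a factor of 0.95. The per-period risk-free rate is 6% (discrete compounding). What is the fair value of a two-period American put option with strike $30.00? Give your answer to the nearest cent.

$5.00

Risk-neutral probability p = (1 + 0.06 − 0.95)/(1.45 − 0.95) = 0.1100/0.5000 = 0.2200
Terminal stock prices: S_uu = 52.56, S_ud = 34.44, S_dd = 22.56
Terminal payoffs (K − S): max(-22.56, 0) = 0, max(-4.438, 0) = 0, max(7.438, 0) = 7.438
Node u (S = 36.25): continuation = 1/1.06·[0.2200·0.0000 + 0.7800·0.0000] = 0.0000; exercise value = 0.0000 ≤ continuation, so V_u = 0.0000
Node d (S = 23.75): continuation = 1/1.06·[0.2200·0.0000 + 0.7800·7.4375] = 5.4729; exercise value = 6.2500 > continuation, so V_d = 6.2500 (exercise)
Node 0 (S = 25): continuation = 1/1.06·[0.2200·0.0000 + 0.7800·6.2500] = 4.5991; exercise value = 5.0000 > continuation, so V_0 = 5.0000 (exercise)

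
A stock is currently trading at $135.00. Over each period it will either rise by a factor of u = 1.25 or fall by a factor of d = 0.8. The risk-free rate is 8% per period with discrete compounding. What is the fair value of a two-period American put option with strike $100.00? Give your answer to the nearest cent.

$1.66

Risk-neutral probability p = (1 + 0.08 − 0.8)/(1.25 − 0.8) = 0.2800/0.4500 = 0.6222
Terminal stock prices: S_uu = 210.9, S_ud = 135, S_dd = 86.4
Terminal payoffs (K − S): max(-110.9, 0) = 0, max(-35, 0) = 0, max(13.6, 0) = 13.6
Node u (S = 168.8): continuation = 1/1.08·[0.6222·0.0000 + 0.3778·0.0000] = 0.0000; exercise value = 0.0000 ≤ continuation, so V_u = 0.0000
Node d (S = 108): continuation = 1/1.08·[0.6222·0.0000 + 0.3778·13.6000] = 4.7572; exercise value = 0.0000 ≤ continuation, so V_d = 4.7572
Node 0 (S = 135): continuation = 1/1.08·[0.6222·0.0000 + 0.3778·4.7572] = 1.6640; exercise value = 0.0000 ≤ continuation, so V_0 = 1.6640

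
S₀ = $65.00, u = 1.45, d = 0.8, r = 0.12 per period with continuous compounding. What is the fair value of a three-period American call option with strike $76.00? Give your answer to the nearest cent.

Risk-neutral probability p = (e^0.12 − 0.8)/(1.45 − 0.8) = 0.3275/0.6500 = 0.5038
Terminal stock prices: S_uuu = 198.2, S_uud = 109.3, S_udd = 60.32, S_ddd = 33.28
Terminal payoffs (S − K): max(122.2, 0) = 122.2, max(33.33, 0) = 33.33, max(-15.68, 0) = 0, max(-42.72, 0) = 0
Node uu (S = 136.7): continuation = e^(−0.12)·[0.5038·122.1606 + 0.4962·33.3300] = 69.2565; exercise value = 60.6625 ≤ continuation, so V_uu = 69.2565
Node ud (S = 75.4): continuation = e^(−0.12)·[0.5038·33.3300 + 0.4962·0.0000] = 14.8941; exercise value = 0.0000 ≤ continuation, so V_ud = 14.8941
Node dd (S = 41.6): continuation = e^(−0.12)·[0.5038·0.0000 + 0.4962·0.0000] = 0.0000; exercise value = 0.0000 ≤ continuation, so V_dd = 0.0000
Node u (S = 94.25): continuation = e^(−0.12)·[0.5038·69.2565 + 0.4962·14.8941] = 37.5027; exercise value = 18.2500 ≤ continuation, so V_u = 37.5027
Node d (S = 52): continuation = e^(−0.12)·[0.5038·14.8941 + 0.4962·0.0000] = 6.6557; exercise value = 0.0000 ≤ continuation, so V_d = 6.6557
Node 0 (S = 65): continuation = e^(−0.12)·[0.5038·37.5027 + 0.4962·6.6557] = 19.6876; exercise value = 0.0000 ≤ continuation, so V_0 = 19.6876

$19.69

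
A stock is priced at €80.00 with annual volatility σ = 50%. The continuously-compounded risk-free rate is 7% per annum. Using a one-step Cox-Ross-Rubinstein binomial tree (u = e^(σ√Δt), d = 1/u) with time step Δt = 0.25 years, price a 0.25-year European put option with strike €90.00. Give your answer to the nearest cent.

€14.35

CRR parameters: u = e^(σ√Δt) = e^(0.5·√0.25) = 1.2840, d = 1/u = 0.7788
Per-period rate: rΔt = 0.07·0.25 = 0.0175, so R = e^0.0175 = 1.0177
Risk-neutral probability p = (e^0.0175 − 0.7788)/(1.2840 − 0.7788) = 0.2389/0.5052 = 0.4728
Terminal stock prices: S_u = 102.7, S_d = 62.3
Terminal payoffs (K − S): max(-12.72, 0) = 0, max(27.7, 0) = 27.7
Node 0 (S = 80): V_0 = e^(−0.0175)·[0.4728·0.0000 + 0.5272·27.6959] = 14.3489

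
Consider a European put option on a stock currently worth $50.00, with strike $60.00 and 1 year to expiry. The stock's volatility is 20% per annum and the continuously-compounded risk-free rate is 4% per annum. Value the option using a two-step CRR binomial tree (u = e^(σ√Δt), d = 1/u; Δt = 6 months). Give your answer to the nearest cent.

$9.40

CRR parameters: u = e^(σ√Δt) = e^(0.2·√0.5) = 1.1519, d = 1/u = 0.8681
Per-period rate: rΔt = 0.04·0.5 = 0.02, so R = e^0.02 = 1.0202
Risk-neutral probability p = (e^0.02 − 0.8681)/(1.1519 − 0.8681) = 0.1521/0.2838 = 0.5359
Terminal stock prices: S_uu = 66.34, S_ud = 50, S_dd = 37.68
Terminal payoffs (K − S): max(-6.345, 0) = 0, max(10, 0) = 10, max(22.32, 0) = 22.32
Node u (S = 57.6): V_u = e^(−0.02)·[0.5359·0.0000 + 0.4641·10.0000] = 4.5492
Node d (S = 43.41): V_d = e^(−0.02)·[0.5359·10.0000 + 0.4641·22.3181] = 15.4057
Node 0 (S = 50): V_0 = e^(−0.02)·[0.5359·4.5492 + 0.4641·15.4057] = 9.3980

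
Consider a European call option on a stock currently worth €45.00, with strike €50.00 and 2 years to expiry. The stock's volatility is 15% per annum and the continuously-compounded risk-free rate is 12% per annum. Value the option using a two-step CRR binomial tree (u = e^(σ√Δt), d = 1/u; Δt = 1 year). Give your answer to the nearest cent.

€6.63

CRR parameters: u = e^(σ√Δt) = e^(0.15·√1) = 1.1618, d = 1/u = 0.8607
Per-period rate: rΔt = 0.12·1 = 0.12, so R = e^0.12 = 1.1275
Risk-neutral probability p = (e^0.12 − 0.8607)/(1.1618 − 0.8607) = 0.2668/0.3011 = 0.8860
Terminal stock prices: S_uu = 60.74, S_ud = 45, S_dd = 33.34
Terminal payoffs (S − K): max(10.74, 0) = 10.74, max(-5, 0) = 0, max(-16.66, 0) = 0
Node u (S = 52.28): V_u = e^(−0.12)·[0.8860·10.7436 + 0.1140·0.0000] = 8.4422
Node d (S = 38.73): V_d = e^(−0.12)·[0.8860·0.0000 + 0.1140·0.0000] = 0.0000
Node 0 (S = 45): V_0 = e^(−0.12)·[0.8860·8.4422 + 0.1140·0.0000] = 6.6338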